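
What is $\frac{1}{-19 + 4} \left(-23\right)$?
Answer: $\frac{23}{15} \approx 1.5333$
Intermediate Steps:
$\frac{1}{-19 + 4} \left(-23\right) = \frac{1}{-15} \left(-23\right) = \left(- \frac{1}{15}\right) \left(-23\right) = \frac{23}{15}$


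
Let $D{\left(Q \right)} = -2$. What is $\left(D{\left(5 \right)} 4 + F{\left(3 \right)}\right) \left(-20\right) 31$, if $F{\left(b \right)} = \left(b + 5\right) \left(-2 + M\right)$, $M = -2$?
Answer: $24800$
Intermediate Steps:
$F{\left(b \right)} = -20 - 4 b$ ($F{\left(b \right)} = \left(b + 5\right) \left(-2 - 2\right) = \left(5 + b\right) \left(-4\right) = -20 - 4 b$)
$\left(D{\left(5 \right)} 4 + F{\left(3 \right)}\right) \left(-20\right) 31 = \left(\left(-2\right) 4 - 32\right) \left(-20\right) 31 = \left(-8 - 32\right) \left(-20\right) 31 = \left(-40\right) \left(-20\right) 31 = 800 \cdot 31 = 24800$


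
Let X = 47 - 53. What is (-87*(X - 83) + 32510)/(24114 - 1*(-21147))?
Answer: 40253/45261 ≈ 0.88935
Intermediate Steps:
X = -6
(-87*(X - 83) + 32510)/(24114 - 1*(-21147)) = (-87*(-6 - 83) + 32510)/(24114 - 1*(-21147)) = (-87*(-89) + 32510)/(24114 + 21147) = (7743 + 32510)/45261 = 40253*(1/45261) = 40253/45261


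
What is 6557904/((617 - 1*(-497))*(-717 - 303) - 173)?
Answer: -6557904/1136453 ≈ -5.7705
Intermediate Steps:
6557904/((617 - 1*(-497))*(-717 - 303) - 173) = 6557904/((617 + 497)*(-1020) - 173) = 6557904/(1114*(-1020) - 173) = 6557904/(-1136280 - 173) = 6557904/(-1136453) = 6557904*(-1/1136453) = -6557904/1136453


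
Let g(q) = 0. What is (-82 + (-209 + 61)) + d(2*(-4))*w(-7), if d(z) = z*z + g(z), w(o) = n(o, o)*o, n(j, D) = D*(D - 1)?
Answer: -25318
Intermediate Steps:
n(j, D) = D*(-1 + D)
w(o) = o**2*(-1 + o) (w(o) = (o*(-1 + o))*o = o**2*(-1 + o))
d(z) = z**2 (d(z) = z*z + 0 = z**2 + 0 = z**2)
(-82 + (-209 + 61)) + d(2*(-4))*w(-7) = (-82 + (-209 + 61)) + (2*(-4))**2*((-7)**2*(-1 - 7)) = (-82 - 148) + (-8)**2*(49*(-8)) = -230 + 64*(-392) = -230 - 25088 = -25318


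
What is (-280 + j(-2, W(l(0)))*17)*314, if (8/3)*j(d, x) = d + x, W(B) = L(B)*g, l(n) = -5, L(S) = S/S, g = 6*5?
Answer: -31871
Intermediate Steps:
g = 30
L(S) = 1
W(B) = 30 (W(B) = 1*30 = 30)
j(d, x) = 3*d/8 + 3*x/8 (j(d, x) = 3*(d + x)/8 = 3*d/8 + 3*x/8)
(-280 + j(-2, W(l(0)))*17)*314 = (-280 + ((3/8)*(-2) + (3/8)*30)*17)*314 = (-280 + (-3/4 + 45/4)*17)*314 = (-280 + (21/2)*17)*314 = (-280 + 357/2)*314 = -203/2*314 = -31871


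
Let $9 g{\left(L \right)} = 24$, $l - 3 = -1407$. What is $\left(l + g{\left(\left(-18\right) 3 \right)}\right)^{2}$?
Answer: $\frac{17673616}{9} \approx 1.9637 \cdot 10^{6}$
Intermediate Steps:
$l = -1404$ ($l = 3 - 1407 = -1404$)
$g{\left(L \right)} = \frac{8}{3}$ ($g{\left(L \right)} = \frac{1}{9} \cdot 24 = \frac{8}{3}$)
$\left(l + g{\left(\left(-18\right) 3 \right)}\right)^{2} = \left(-1404 + \frac{8}{3}\right)^{2} = \left(- \frac{4204}{3}\right)^{2} = \frac{17673616}{9}$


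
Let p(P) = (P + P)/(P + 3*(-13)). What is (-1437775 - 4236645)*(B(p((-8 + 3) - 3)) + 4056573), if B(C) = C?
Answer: -1081878942035740/47 ≈ -2.3019e+13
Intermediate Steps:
p(P) = 2*P/(-39 + P) (p(P) = (2*P)/(P - 39) = (2*P)/(-39 + P) = 2*P/(-39 + P))
(-1437775 - 4236645)*(B(p((-8 + 3) - 3)) + 4056573) = (-1437775 - 4236645)*(2*((-8 + 3) - 3)/(-39 + ((-8 + 3) - 3)) + 4056573) = -5674420*(2*(-5 - 3)/(-39 + (-5 - 3)) + 4056573) = -5674420*(2*(-8)/(-39 - 8) + 4056573) = -5674420*(2*(-8)/(-47) + 4056573) = -5674420*(2*(-8)*(-1/47) + 4056573) = -5674420*(16/47 + 4056573) = -5674420*190658947/47 = -1081878942035740/47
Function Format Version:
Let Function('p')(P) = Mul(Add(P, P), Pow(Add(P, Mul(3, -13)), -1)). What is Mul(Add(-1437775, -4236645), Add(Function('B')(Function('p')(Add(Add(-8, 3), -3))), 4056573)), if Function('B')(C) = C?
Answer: Rational(-1081878942035740, 47) ≈ -2.3019e+13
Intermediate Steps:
Function('p')(P) = Mul(2, P, Pow(Add(-39, P), -1)) (Function('p')(P) = Mul(Mul(2, P), Pow(Add(P, -39), -1)) = Mul(Mul(2, P), Pow(Add(-39, P), -1)) = Mul(2, P, Pow(Add(-39, P), -1)))
Mul(Add(-1437775, -4236645), Add(Function('B')(Function('p')(Add(Add(-8, 3), -3))), 4056573)) = Mul(Add(-1437775, -4236645), Add(Mul(2, Add(Add(-8, 3), -3), Pow(Add(-39, Add(Add(-8, 3), -3)), -1)), 4056573)) = Mul(-5674420, Add(Mul(2, Add(-5, -3), Pow(Add(-39, Add(-5, -3)), -1)), 4056573)) = Mul(-5674420, Add(Mul(2, -8, Pow(Add(-39, -8), -1)), 4056573)) = Mul(-5674420, Add(Mul(2, -8, Pow(-47, -1)), 4056573)) = Mul(-5674420, Add(Mul(2, -8, Rational(-1, 47)), 4056573)) = Mul(-5674420, Add(Rational(16, 47), 4056573)) = Mul(-5674420, Rational(190658947, 47)) = Rational(-1081878942035740, 47)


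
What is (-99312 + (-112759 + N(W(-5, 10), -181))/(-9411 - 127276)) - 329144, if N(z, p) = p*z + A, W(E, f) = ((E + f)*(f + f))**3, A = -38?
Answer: -58383252475/136687 ≈ -4.2713e+5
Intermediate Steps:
W(E, f) = 8*f**3*(E + f)**3 (W(E, f) = ((E + f)*(2*f))**3 = (2*f*(E + f))**3 = 8*f**3*(E + f)**3)
N(z, p) = -38 + p*z (N(z, p) = p*z - 38 = -38 + p*z)
(-99312 + (-112759 + N(W(-5, 10), -181))/(-9411 - 127276)) - 329144 = (-99312 + (-112759 + (-38 - 1448*10**3*(-5 + 10)**3))/(-9411 - 127276)) - 329144 = (-99312 + (-112759 + (-38 - 1448*1000*5**3))/(-136687)) - 329144 = (-99312 + (-112759 + (-38 - 1448*1000*125))*(-1/136687)) - 329144 = (-99312 + (-112759 + (-38 - 181*1000000))*(-1/136687)) - 329144 = (-99312 + (-112759 + (-38 - 181000000))*(-1/136687)) - 329144 = (-99312 + (-112759 - 181000038)*(-1/136687)) - 329144 = (-99312 - 181112797*(-1/136687)) - 329144 = (-99312 + 181112797/136687) - 329144 = -13393546547/136687 - 329144 = -58383252475/136687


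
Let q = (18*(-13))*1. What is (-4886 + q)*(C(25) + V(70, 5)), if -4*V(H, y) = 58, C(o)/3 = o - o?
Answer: 74240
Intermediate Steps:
C(o) = 0 (C(o) = 3*(o - o) = 3*0 = 0)
q = -234 (q = -234*1 = -234)
V(H, y) = -29/2 (V(H, y) = -¼*58 = -29/2)
(-4886 + q)*(C(25) + V(70, 5)) = (-4886 - 234)*(0 - 29/2) = -5120*(-29/2) = 74240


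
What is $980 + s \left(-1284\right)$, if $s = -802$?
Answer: $1030748$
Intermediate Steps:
$980 + s \left(-1284\right) = 980 - -1029768 = 980 + 1029768 = 1030748$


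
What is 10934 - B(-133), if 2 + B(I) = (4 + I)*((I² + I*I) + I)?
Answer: 4557541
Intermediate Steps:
B(I) = -2 + (4 + I)*(I + 2*I²) (B(I) = -2 + (4 + I)*((I² + I*I) + I) = -2 + (4 + I)*((I² + I²) + I) = -2 + (4 + I)*(2*I² + I) = -2 + (4 + I)*(I + 2*I²))
10934 - B(-133) = 10934 - (-2 + 2*(-133)³ + 4*(-133) + 9*(-133)²) = 10934 - (-2 + 2*(-2352637) - 532 + 9*17689) = 10934 - (-2 - 4705274 - 532 + 159201) = 10934 - 1*(-4546607) = 10934 + 4546607 = 4557541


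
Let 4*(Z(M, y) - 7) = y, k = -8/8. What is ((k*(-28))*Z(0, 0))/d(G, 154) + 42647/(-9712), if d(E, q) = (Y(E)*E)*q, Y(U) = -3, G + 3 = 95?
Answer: -32403065/7371408 ≈ -4.3958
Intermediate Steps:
G = 92 (G = -3 + 95 = 92)
d(E, q) = -3*E*q (d(E, q) = (-3*E)*q = -3*E*q)
k = -1 (k = -8*⅛ = -1)
Z(M, y) = 7 + y/4
((k*(-28))*Z(0, 0))/d(G, 154) + 42647/(-9712) = ((-1*(-28))*(7 + (¼)*0))/((-3*92*154)) + 42647/(-9712) = (28*(7 + 0))/(-42504) + 42647*(-1/9712) = (28*7)*(-1/42504) - 42647/9712 = 196*(-1/42504) - 42647/9712 = -7/1518 - 42647/9712 = -32403065/7371408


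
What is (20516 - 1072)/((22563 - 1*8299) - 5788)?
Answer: 4861/2119 ≈ 2.2940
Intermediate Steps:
(20516 - 1072)/((22563 - 1*8299) - 5788) = 19444/((22563 - 8299) - 5788) = 19444/(14264 - 5788) = 19444/8476 = 19444*(1/8476) = 4861/2119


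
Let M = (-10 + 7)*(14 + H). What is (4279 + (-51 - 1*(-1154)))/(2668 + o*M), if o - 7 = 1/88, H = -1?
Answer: 473616/210721 ≈ 2.2476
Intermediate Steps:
o = 617/88 (o = 7 + 1/88 = 617/88 ≈ 7.0114)
M = -39 (M = (-10 + 7)*(14 - 1) = -3*13 = -39)
(4279 + (-51 - 1*(-1154)))/(2668 + o*M) = (4279 + (-51 - 1*(-1154)))/(2668 + (617/88)*(-39)) = (4279 + (-51 + 1154))/(2668 - 24063/88) = (4279 + 1103)/(210721/88) = 5382*(88/210721) = 473616/210721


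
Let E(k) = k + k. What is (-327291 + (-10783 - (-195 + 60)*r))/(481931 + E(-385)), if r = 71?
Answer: -328489/481161 ≈ -0.68270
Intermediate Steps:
E(k) = 2*k
(-327291 + (-10783 - (-195 + 60)*r))/(481931 + E(-385)) = (-327291 + (-10783 - (-195 + 60)*71))/(481931 + 2*(-385)) = (-327291 + (-10783 - (-135)*71))/(481931 - 770) = (-327291 + (-10783 - 1*(-9585)))/481161 = (-327291 + (-10783 + 9585))*(1/481161) = (-327291 - 1198)*(1/481161) = -328489*1/481161 = -328489/481161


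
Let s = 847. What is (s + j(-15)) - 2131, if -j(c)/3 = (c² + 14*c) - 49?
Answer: -1182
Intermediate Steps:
j(c) = 147 - 42*c - 3*c² (j(c) = -3*((c² + 14*c) - 49) = -3*(-49 + c² + 14*c) = 147 - 42*c - 3*c²)
(s + j(-15)) - 2131 = (847 + (147 - 42*(-15) - 3*(-15)²)) - 2131 = (847 + (147 + 630 - 3*225)) - 2131 = (847 + (147 + 630 - 675)) - 2131 = (847 + 102) - 2131 = 949 - 2131 = -1182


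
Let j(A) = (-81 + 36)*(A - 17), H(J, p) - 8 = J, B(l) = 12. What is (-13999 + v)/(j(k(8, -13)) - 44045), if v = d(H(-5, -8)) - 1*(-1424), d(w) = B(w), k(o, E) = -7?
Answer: 12563/42965 ≈ 0.29240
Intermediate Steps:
H(J, p) = 8 + J
d(w) = 12
v = 1436 (v = 12 - 1*(-1424) = 12 + 1424 = 1436)
j(A) = 765 - 45*A (j(A) = -45*(-17 + A) = 765 - 45*A)
(-13999 + v)/(j(k(8, -13)) - 44045) = (-13999 + 1436)/((765 - 45*(-7)) - 44045) = -12563/((765 + 315) - 44045) = -12563/(1080 - 44045) = -12563/(-42965) = -12563*(-1/42965) = 12563/42965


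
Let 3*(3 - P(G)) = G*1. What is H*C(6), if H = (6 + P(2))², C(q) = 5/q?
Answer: 3125/54 ≈ 57.870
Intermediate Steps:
P(G) = 3 - G/3
H = 625/9 (H = (6 + (3 - ⅓*2))² = (6 + (3 - ⅔))² = (6 + 7/3)² = (25/3)² = 625/9 ≈ 69.444)
H*C(6) = 625*(5/6)/9 = 625*(5*(⅙))/9 = (625/9)*(⅚) = 3125/54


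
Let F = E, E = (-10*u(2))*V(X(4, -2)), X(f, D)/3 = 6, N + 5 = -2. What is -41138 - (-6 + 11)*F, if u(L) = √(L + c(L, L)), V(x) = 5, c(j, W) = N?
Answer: -41138 + 250*I*√5 ≈ -41138.0 + 559.02*I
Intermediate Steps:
N = -7 (N = -5 - 2 = -7)
c(j, W) = -7
X(f, D) = 18 (X(f, D) = 3*6 = 18)
u(L) = √(-7 + L) (u(L) = √(L - 7) = √(-7 + L))
E = -50*I*√5 (E = -10*√(-7 + 2)*5 = -10*I*√5*5 = -50*I*√5 ≈ -111.8*I)
F = -50*I*√5 ≈ -111.8*I
-41138 - (-6 + 11)*F = -41138 - (-6 + 11)*(-50*I*√5) = -41138 - 5*(-50*I*√5) = -41138 - (-250)*I*√5 = -41138 + 250*I*√5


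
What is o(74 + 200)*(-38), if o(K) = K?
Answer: -10412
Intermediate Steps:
o(74 + 200)*(-38) = (74 + 200)*(-38) = 274*(-38) = -10412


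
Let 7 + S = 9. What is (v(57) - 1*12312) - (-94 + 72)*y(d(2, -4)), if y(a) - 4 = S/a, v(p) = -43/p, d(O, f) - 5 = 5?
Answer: -3482801/285 ≈ -12220.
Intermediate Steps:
S = 2 (S = -7 + 9 = 2)
d(O, f) = 10 (d(O, f) = 5 + 5 = 10)
y(a) = 4 + 2/a
(v(57) - 1*12312) - (-94 + 72)*y(d(2, -4)) = (-43/57 - 1*12312) - (-94 + 72)*(4 + 2/10) = (-43*1/57 - 12312) - (-22)*(4 + 2*(⅒)) = (-43/57 - 12312) - (-22)*(4 + ⅕) = -701827/57 - (-22)*21/5 = -701827/57 - 1*(-462/5) = -701827/57 + 462/5 = -3482801/285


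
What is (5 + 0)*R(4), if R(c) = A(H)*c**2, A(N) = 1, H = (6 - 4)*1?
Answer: 80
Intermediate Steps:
H = 2 (H = 2*1 = 2)
R(c) = c**2 (R(c) = 1*c**2 = c**2)
(5 + 0)*R(4) = (5 + 0)*4**2 = 5*16 = 80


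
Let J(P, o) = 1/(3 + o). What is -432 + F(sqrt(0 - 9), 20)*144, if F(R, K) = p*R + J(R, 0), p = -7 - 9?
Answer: -384 - 6912*I ≈ -384.0 - 6912.0*I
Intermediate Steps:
p = -16
F(R, K) = 1/3 - 16*R (F(R, K) = -16*R + 1/(3 + 0) = -16*R + 1/3 = 1/3 - 16*R)
-432 + F(sqrt(0 - 9), 20)*144 = -432 + (1/3 - 16*sqrt(0 - 9))*144 = -432 + (1/3 - 48*I)*144 = -432 + (48 - 6912*I) = -384 - 6912*I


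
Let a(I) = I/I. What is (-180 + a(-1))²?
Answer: 32041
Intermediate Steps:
a(I) = 1
(-180 + a(-1))² = (-180 + 1)² = (-179)² = 32041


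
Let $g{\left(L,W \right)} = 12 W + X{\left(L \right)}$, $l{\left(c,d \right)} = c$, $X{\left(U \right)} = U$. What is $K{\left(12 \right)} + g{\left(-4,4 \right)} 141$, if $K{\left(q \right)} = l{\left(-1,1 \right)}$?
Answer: $6203$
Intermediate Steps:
$g{\left(L,W \right)} = L + 12 W$ ($g{\left(L,W \right)} = 12 W + L = L + 12 W$)
$K{\left(q \right)} = -1$
$K{\left(12 \right)} + g{\left(-4,4 \right)} 141 = -1 + \left(-4 + 12 \cdot 4\right) 141 = -1 + \left(-4 + 48\right) 141 = -1 + 44 \cdot 141 = -1 + 6204 = 6203$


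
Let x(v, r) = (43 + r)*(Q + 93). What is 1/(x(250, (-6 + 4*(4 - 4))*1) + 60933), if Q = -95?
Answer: 1/60859 ≈ 1.6431e-5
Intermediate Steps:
x(v, r) = -86 - 2*r (x(v, r) = (43 + r)*(-95 + 93) = (43 + r)*(-2) = -86 - 2*r)
1/(x(250, (-6 + 4*(4 - 4))*1) + 60933) = 1/((-86 - 2*(-6 + 4*(4 - 4))) + 60933) = 1/((-86 - 2*(-6 + 4*0)) + 60933) = 1/((-86 - 2*(-6 + 0)) + 60933) = 1/((-86 - (-12)) + 60933) = 1/((-86 - 2*(-6)) + 60933) = 1/((-86 + 12) + 60933) = 1/(-74 + 60933) = 1/60859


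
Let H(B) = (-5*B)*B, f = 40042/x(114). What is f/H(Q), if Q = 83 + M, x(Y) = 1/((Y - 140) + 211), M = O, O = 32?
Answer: -1481554/13225 ≈ -112.03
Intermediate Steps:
M = 32
x(Y) = 1/(71 + Y) (x(Y) = 1/((-140 + Y) + 211) = 1/(71 + Y))
Q = 115 (Q = 83 + 32 = 115)
f = 7407770 (f = 40042/(1/(71 + 114)) = 40042/(1/185) = 40042*185 = 7407770)
H(B) = -5*B**2
f/H(Q) = 7407770/((-5*115**2)) = 7407770/((-5*13225)) = 7407770/(-66125) = 7407770*(-1/66125) = -1481554/13225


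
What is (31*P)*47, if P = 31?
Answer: 45167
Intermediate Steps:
(31*P)*47 = (31*31)*47 = 961*47 = 45167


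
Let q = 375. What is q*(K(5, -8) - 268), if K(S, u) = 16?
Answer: -94500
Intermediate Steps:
q*(K(5, -8) - 268) = 375*(16 - 268) = 375*(-252) = -94500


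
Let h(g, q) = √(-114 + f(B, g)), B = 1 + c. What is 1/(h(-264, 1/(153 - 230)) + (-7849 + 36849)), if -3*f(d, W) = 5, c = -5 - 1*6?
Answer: 87000/2523000347 - I*√1041/2523000347 ≈ 3.4483e-5 - 1.2788e-8*I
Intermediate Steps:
c = -11 (c = -5 - 6 = -11)
B = -10 (B = 1 - 11 = -10)
f(d, W) = -5/3 (f(d, W) = -⅓*5 = -5/3)
h(g, q) = I*√1041/3 (h(g, q) = √(-114 - 5/3) = √(-347/3) = I*√1041/3)
1/(h(-264, 1/(153 - 230)) + (-7849 + 36849)) = 1/(I*√1041/3 + (-7849 + 36849)) = 1/(I*√1041/3 + 29000) = 1/(29000 + I*√1041/3)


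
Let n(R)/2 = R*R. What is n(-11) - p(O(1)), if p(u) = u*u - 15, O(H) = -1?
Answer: 256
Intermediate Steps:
n(R) = 2*R² (n(R) = 2*(R*R) = 2*R²)
p(u) = -15 + u² (p(u) = u² - 15 = -15 + u²)
n(-11) - p(O(1)) = 2*(-11)² - (-15 + (-1)²) = 2*121 - (-15 + 1) = 242 - 1*(-14) = 242 + 14 = 256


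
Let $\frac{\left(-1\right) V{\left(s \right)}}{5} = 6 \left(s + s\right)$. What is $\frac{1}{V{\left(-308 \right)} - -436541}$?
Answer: $\frac{1}{455021} \approx 2.1977 \cdot 10^{-6}$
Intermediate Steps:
$V{\left(s \right)} = - 60 s$ ($V{\left(s \right)} = - 5 \cdot 6 \left(s + s\right) = - 5 \cdot 6 \cdot 2 s = - 5 \cdot 12 s = - 60 s$)
$\frac{1}{V{\left(-308 \right)} - -436541} = \frac{1}{\left(-60\right) \left(-308\right) - -436541} = \frac{1}{18480 + 436541} = \frac{1}{455021}$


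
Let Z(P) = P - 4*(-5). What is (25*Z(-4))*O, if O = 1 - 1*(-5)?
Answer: 2400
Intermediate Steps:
O = 6 (O = 1 + 5 = 6)
Z(P) = 20 + P (Z(P) = P + 20 = 20 + P)
(25*Z(-4))*O = (25*(20 - 4))*6 = (25*16)*6 = 400*6 = 2400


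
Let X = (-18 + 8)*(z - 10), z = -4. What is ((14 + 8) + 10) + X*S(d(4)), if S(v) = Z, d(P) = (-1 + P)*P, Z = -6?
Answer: -808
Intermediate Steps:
d(P) = P*(-1 + P)
S(v) = -6
X = 140 (X = (-18 + 8)*(-4 - 10) = -10*(-14) = 140)
((14 + 8) + 10) + X*S(d(4)) = ((14 + 8) + 10) + 140*(-6) = (22 + 10) - 840 = 32 - 840 = -808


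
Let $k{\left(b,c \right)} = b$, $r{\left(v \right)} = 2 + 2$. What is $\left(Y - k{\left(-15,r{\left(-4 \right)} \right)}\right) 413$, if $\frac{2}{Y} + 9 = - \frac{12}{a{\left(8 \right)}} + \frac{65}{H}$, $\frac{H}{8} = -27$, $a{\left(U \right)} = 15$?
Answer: $\frac{66689175}{10909} \approx 6113.2$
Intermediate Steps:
$r{\left(v \right)} = 4$
$H = -216$ ($H = 8 \left(-27\right) = -216$)
$Y = - \frac{2160}{10909}$ ($Y = \frac{2}{-9 + \left(- \frac{12}{15} + \frac{65}{-216}\right)} = \frac{2}{-9 + \left(\left(-12\right) \frac{1}{15} + 65 \left(- \frac{1}{216}\right)\right)} = \frac{2}{-9 - \frac{1189}{1080}} = \frac{2}{- \frac{10909}{1080}} = 2 \left(- \frac{1080}{10909}\right) = - \frac{2160}{10909} \approx -0.198$)
$\left(Y - k{\left(-15,r{\left(-4 \right)} \right)}\right) 413 = \left(- \frac{2160}{10909} - -15\right) 413 = \left(- \frac{2160}{10909} + 15\right) 413 = \frac{161475}{10909} \cdot 413 = \frac{66689175}{10909}$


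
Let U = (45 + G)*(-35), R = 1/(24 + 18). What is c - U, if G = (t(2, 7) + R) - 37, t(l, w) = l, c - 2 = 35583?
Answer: 215615/6 ≈ 35936.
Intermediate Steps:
c = 35585 (c = 2 + 35583 = 35585)
R = 1/42 ≈ 0.023810
G = -1469/42 (G = (2 + 1/42) - 37 = 85/42 - 37 = -1469/42 ≈ -34.976)
U = -2105/6 (U = (45 - 1469/42)*(-35) = (421/42)*(-35) = -2105/6 ≈ -350.83)
c - U = 35585 - 1*(-2105/6) = 35585 + 2105/6 = 215615/6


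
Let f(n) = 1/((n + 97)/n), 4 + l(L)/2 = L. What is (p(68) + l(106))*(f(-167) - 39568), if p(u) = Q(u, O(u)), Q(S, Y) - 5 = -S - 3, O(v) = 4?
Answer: -191101917/35 ≈ -5.4601e+6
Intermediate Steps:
Q(S, Y) = 2 - S (Q(S, Y) = 5 + (-S - 3) = 5 + (-3 - S) = 2 - S)
p(u) = 2 - u
l(L) = -8 + 2*L
f(n) = n/(97 + n) (f(n) = 1/((97 + n)/n) = n/(97 + n))
(p(68) + l(106))*(f(-167) - 39568) = ((2 - 1*68) + (-8 + 2*106))*(-167/(97 - 167) - 39568) = ((2 - 68) + (-8 + 212))*(-167/(-70) - 39568) = (-66 + 204)*(-167*(-1/70) - 39568) = 138*(167/70 - 39568) = 138*(-2769593/70) = -191101917/35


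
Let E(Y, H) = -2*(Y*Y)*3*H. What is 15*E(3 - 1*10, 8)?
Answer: -35280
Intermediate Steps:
E(Y, H) = -6*H*Y² (E(Y, H) = -2*Y²*3*H = -2*3*Y²*H = -6*H*Y²)
15*E(3 - 1*10, 8) = 15*(-6*8*(3 - 1*10)²) = 15*(-6*8*(3 - 10)²) = 15*(-6*8*(-7)²) = 15*(-6*8*49) = 15*(-2352) = -35280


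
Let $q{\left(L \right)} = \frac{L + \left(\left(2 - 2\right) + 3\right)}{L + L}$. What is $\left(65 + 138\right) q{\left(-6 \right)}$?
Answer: $\frac{203}{4} \approx 50.75$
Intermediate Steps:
$q{\left(L \right)} = \frac{3 + L}{2 L}$ ($q{\left(L \right)} = \frac{L + \left(0 + 3\right)}{2 L} = \left(L + 3\right) \frac{1}{2 L} = \left(3 + L\right) \frac{1}{2 L} = \frac{3 + L}{2 L}$)
$\left(65 + 138\right) q{\left(-6 \right)} = \left(65 + 138\right) \frac{3 - 6}{2 \left(-6\right)} = 203 \cdot \frac{1}{2} \left(- \frac{1}{6}\right) \left(-3\right) = 203 \cdot \frac{1}{4} = \frac{203}{4}$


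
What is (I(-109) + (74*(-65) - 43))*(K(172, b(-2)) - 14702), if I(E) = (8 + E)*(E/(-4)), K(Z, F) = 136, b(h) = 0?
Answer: 221556143/2 ≈ 1.1078e+8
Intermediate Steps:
I(E) = -E*(8 + E)/4 (I(E) = (8 + E)*(E*(-1/4)) = (8 + E)*(-E/4) = -E*(8 + E)/4)
(I(-109) + (74*(-65) - 43))*(K(172, b(-2)) - 14702) = (-1/4*(-109)*(8 - 109) + (74*(-65) - 43))*(136 - 14702) = (-1/4*(-109)*(-101) + (-4810 - 43))*(-14566) = (-11009/4 - 4853)*(-14566) = -30421/4*(-14566) = 221556143/2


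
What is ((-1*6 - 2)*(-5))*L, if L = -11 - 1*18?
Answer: -1160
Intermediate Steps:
L = -29 (L = -11 - 18 = -29)
((-1*6 - 2)*(-5))*L = ((-1*6 - 2)*(-5))*(-29) = ((-6 - 2)*(-5))*(-29) = -8*(-5)*(-29) = 40*(-29) = -1160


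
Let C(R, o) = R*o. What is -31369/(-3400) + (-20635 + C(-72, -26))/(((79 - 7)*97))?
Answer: 9705431/1484100 ≈ 6.5396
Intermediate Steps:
-31369/(-3400) + (-20635 + C(-72, -26))/(((79 - 7)*97)) = -31369/(-3400) + (-20635 - 72*(-26))/(((79 - 7)*97)) = -31369*(-1/3400) + (-20635 + 1872)/((72*97)) = 31369/3400 - 18763/6984 = 9705431/1484100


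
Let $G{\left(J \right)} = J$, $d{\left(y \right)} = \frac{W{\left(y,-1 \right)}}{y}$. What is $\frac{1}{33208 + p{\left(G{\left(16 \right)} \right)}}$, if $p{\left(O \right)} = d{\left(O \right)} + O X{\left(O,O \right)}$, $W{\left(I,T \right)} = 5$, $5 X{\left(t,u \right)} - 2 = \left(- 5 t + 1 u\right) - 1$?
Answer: $\frac{80}{2640537} \approx 3.0297 \cdot 10^{-5}$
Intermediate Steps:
$X{\left(t,u \right)} = \frac{1}{5} - t + \frac{u}{5}$ ($X{\left(t,u \right)} = \frac{2}{5} + \frac{\left(- 5 t + 1 u\right) - 1}{5} = \frac{2}{5} + \frac{\left(- 5 t + u\right) - 1}{5} = \frac{2}{5} + \frac{\left(u - 5 t\right) - 1}{5} = \frac{2}{5} + \frac{-1 + u - 5 t}{5} = \frac{2}{5} - \left(\frac{1}{5} + t - \frac{u}{5}\right) = \frac{1}{5} - t + \frac{u}{5}$)
$d{\left(y \right)} = \frac{5}{y}$
$p{\left(O \right)} = \frac{5}{O} + O \left(\frac{1}{5} - \frac{4 O}{5}\right)$ ($p{\left(O \right)} = \frac{5}{O} + O \left(\frac{1}{5} - O + \frac{O}{5}\right) = \frac{5}{O} + O \left(\frac{1}{5} - \frac{4 O}{5}\right)$)
$\frac{1}{33208 + p{\left(G{\left(16 \right)} \right)}} = \frac{1}{33208 + \frac{25 + 16^{2} \left(1 - 64\right)}{5 \cdot 16}} = \frac{1}{33208 + \frac{1}{5} \cdot \frac{1}{16} \left(25 + 256 \left(1 - 64\right)\right)} = \frac{1}{33208 + \frac{1}{5} \cdot \frac{1}{16} \left(25 + 256 \left(-63\right)\right)} = \frac{1}{33208 + \frac{1}{5} \cdot \frac{1}{16} \left(25 - 16128\right)} = \frac{1}{33208 + \frac{1}{5} \cdot \frac{1}{16} \left(-16103\right)} = \frac{1}{33208 - \frac{16103}{80}} = \frac{1}{\frac{2640537}{80}} = \frac{80}{2640537}$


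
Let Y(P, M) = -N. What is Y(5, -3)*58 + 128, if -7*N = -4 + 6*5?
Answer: 2404/7 ≈ 343.43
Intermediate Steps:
N = -26/7 (N = -(-4 + 6*5)/7 = -(-4 + 30)/7 = -⅐*26 = -26/7 ≈ -3.7143)
Y(P, M) = 26/7 (Y(P, M) = -1*(-26/7) = 26/7)
Y(5, -3)*58 + 128 = (26/7)*58 + 128 = 1508/7 + 128 = 2404/7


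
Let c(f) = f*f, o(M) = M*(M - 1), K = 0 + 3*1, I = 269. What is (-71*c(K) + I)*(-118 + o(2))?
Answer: 42920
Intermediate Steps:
K = 3 (K = 0 + 3 = 3)
o(M) = M*(-1 + M)
c(f) = f**2
(-71*c(K) + I)*(-118 + o(2)) = (-71*3**2 + 269)*(-118 + 2*(-1 + 2)) = (-71*9 + 269)*(-118 + 2*1) = (-639 + 269)*(-118 + 2) = -370*(-116) = 42920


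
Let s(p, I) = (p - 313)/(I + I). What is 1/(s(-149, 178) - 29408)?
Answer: -178/5234855 ≈ -3.4003e-5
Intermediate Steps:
s(p, I) = (-313 + p)/(2*I) (s(p, I) = (-313 + p)/((2*I)) = (-313 + p)*(1/(2*I)) = (-313 + p)/(2*I))
1/(s(-149, 178) - 29408) = 1/((½)*(-313 - 149)/178 - 29408) = 1/((½)*(1/178)*(-462) - 29408) = 1/(-231/178 - 29408) = 1/(-5234855/178) = -178/5234855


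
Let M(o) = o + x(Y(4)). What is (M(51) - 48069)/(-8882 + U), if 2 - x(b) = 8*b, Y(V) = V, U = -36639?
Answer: 6864/6503 ≈ 1.0555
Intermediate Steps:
x(b) = 2 - 8*b
M(o) = -30 + o (M(o) = o + (2 - 8*4) = o + (2 - 32) = o - 30 = -30 + o)
(M(51) - 48069)/(-8882 + U) = ((-30 + 51) - 48069)/(-8882 - 36639) = (21 - 48069)/(-45521) = -48048*(-1/45521) = 6864/6503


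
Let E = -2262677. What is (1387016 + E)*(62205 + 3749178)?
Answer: -3337479449163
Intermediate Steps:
(1387016 + E)*(62205 + 3749178) = (1387016 - 2262677)*(62205 + 3749178) = -875661*3811383 = -3337479449163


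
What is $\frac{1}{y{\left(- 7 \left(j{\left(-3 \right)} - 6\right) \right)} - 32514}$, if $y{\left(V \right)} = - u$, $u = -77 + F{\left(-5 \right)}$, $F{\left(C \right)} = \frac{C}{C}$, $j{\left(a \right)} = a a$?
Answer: $- \frac{1}{32438} \approx -3.0828 \cdot 10^{-5}$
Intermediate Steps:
$j{\left(a \right)} = a^{2}$
$F{\left(C \right)} = 1$
$u = -76$ ($u = -77 + 1 = -76$)
$y{\left(V \right)} = 76$ ($y{\left(V \right)} = \left(-1\right) \left(-76\right) = 76$)
$\frac{1}{y{\left(- 7 \left(j{\left(-3 \right)} - 6\right) \right)} - 32514} = \frac{1}{76 - 32514} = \frac{1}{-32438} = - \frac{1}{32438}$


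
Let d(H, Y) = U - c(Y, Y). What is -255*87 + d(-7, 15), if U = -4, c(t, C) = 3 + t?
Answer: -22207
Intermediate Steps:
d(H, Y) = -7 - Y (d(H, Y) = -4 - (3 + Y) = -4 + (-3 - Y) = -7 - Y)
-255*87 + d(-7, 15) = -255*87 + (-7 - 1*15) = -22185 + (-7 - 15) = -22185 - 22 = -22207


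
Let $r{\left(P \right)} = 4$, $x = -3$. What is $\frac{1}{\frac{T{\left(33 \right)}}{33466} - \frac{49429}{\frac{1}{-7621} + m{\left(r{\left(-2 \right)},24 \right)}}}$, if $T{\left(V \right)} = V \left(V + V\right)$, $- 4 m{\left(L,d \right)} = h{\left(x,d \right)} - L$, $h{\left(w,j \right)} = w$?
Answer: $- \frac{892588419}{25213119820661} \approx -3.5402 \cdot 10^{-5}$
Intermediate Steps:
$m{\left(L,d \right)} = \frac{3}{4} + \frac{L}{4}$ ($m{\left(L,d \right)} = - \frac{-3 - L}{4} = \frac{3}{4} + \frac{L}{4}$)
$T{\left(V \right)} = 2 V^{2}$ ($T{\left(V \right)} = V 2 V = 2 V^{2}$)
$\frac{1}{\frac{T{\left(33 \right)}}{33466} - \frac{49429}{\frac{1}{-7621} + m{\left(r{\left(-2 \right)},24 \right)}}} = \frac{1}{\frac{2 \cdot 33^{2}}{33466} - \frac{49429}{\frac{1}{-7621} + \left(\frac{3}{4} + \frac{1}{4} \cdot 4\right)}} = \frac{1}{2 \cdot 1089 \cdot \frac{1}{33466} - \frac{49429}{- \frac{1}{7621} + \left(\frac{3}{4} + 1\right)}} = \frac{1}{2178 \cdot \frac{1}{33466} - \frac{49429}{- \frac{1}{7621} + \frac{7}{4}}} = \frac{1}{\frac{1089}{16733} - \frac{49429}{\frac{53343}{30484}}} = \frac{1}{\frac{1089}{16733} - \frac{1506793636}{53343}} = \frac{1}{- \frac{25213119820661}{892588419}} = - \frac{892588419}{25213119820661}$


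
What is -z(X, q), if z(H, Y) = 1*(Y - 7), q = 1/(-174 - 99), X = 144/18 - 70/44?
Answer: 1912/273 ≈ 7.0037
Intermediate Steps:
X = 141/22 (X = 144*(1/18) - 70*1/44 = 8 - 35/22 = 141/22 ≈ 6.4091)
q = -1/273 (q = 1/(-273) = -1/273 ≈ -0.0036630)
z(H, Y) = -7 + Y (z(H, Y) = 1*(-7 + Y) = -7 + Y)
-z(X, q) = -(-7 - 1/273) = -1*(-1912/273) = 1912/273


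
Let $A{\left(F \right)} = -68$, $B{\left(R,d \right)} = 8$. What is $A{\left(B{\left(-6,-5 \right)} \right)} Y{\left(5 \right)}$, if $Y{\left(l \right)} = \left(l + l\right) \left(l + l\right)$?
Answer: $-6800$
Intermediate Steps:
$Y{\left(l \right)} = 4 l^{2}$ ($Y{\left(l \right)} = 2 l 2 l = 4 l^{2}$)
$A{\left(B{\left(-6,-5 \right)} \right)} Y{\left(5 \right)} = - 68 \cdot 4 \cdot 5^{2} = - 68 \cdot 4 \cdot 25 = \left(-68\right) 100 = -6800$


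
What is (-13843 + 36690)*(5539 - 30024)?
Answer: -559408795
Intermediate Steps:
(-13843 + 36690)*(5539 - 30024) = 22847*(-24485) = -559408795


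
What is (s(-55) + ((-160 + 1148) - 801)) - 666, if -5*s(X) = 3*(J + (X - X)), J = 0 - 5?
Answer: -476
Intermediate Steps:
J = -5
s(X) = 3 (s(X) = -3*(-5 + (X - X))/5 = -3*(-5 + 0)/5 = -3*(-5)/5 = -⅕*(-15) = 3)
(s(-55) + ((-160 + 1148) - 801)) - 666 = (3 + ((-160 + 1148) - 801)) - 666 = (3 + (988 - 801)) - 666 = (3 + 187) - 666 = 190 - 666 = -476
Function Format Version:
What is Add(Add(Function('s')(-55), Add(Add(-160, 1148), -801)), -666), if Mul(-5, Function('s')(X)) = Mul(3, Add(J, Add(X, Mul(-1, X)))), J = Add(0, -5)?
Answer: -476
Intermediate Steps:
J = -5
Function('s')(X) = 3 (Function('s')(X) = Mul(Rational(-1, 5), Mul(3, Add(-5, Add(X, Mul(-1, X))))) = Mul(Rational(-1, 5), Mul(3, Add(-5, 0))) = Mul(Rational(-1, 5), Mul(3, -5)) = Mul(Rational(-1, 5), -15) = 3)
Add(Add(Function('s')(-55), Add(Add(-160, 1148), -801)), -666) = Add(Add(3, Add(Add(-160, 1148), -801)), -666) = Add(Add(3, Add(988, -801)), -666) = Add(Add(3, 187), -666) = Add(190, -666) = -476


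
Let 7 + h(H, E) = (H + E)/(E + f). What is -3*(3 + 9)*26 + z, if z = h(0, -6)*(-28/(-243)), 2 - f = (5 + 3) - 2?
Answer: -1138136/1215 ≈ -936.74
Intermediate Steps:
f = -4 (f = 2 - ((5 + 3) - 2) = 2 - (8 - 2) = 2 - 1*6 = 2 - 6 = -4)
h(H, E) = -7 + (E + H)/(-4 + E) (h(H, E) = -7 + (H + E)/(E - 4) = -7 + (E + H)/(-4 + E))
z = -896/1215 (z = ((28 + 0 - 6*(-6))/(-4 - 6))*(-28/(-243)) = ((28 + 0 + 36)/(-10))*(-28*(-1/243)) = -⅒*64*(28/243) = -32/5*28/243 = -896/1215 ≈ -0.73745)
-3*(3 + 9)*26 + z = -3*(3 + 9)*26 - 896/1215 = -3*12*26 - 896/1215 = -36*26 - 896/1215 = -936 - 896/1215 = -1138136/1215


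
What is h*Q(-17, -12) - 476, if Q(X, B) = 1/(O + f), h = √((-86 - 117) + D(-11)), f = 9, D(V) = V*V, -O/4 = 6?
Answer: -476 - I*√82/15 ≈ -476.0 - 0.60369*I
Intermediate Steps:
O = -24 (O = -4*6 = -24)
D(V) = V²
h = I*√82 (h = √((-86 - 117) + (-11)²) = √(-203 + 121) = √(-82) = I*√82 ≈ 9.0554*I)
Q(X, B) = -1/15 (Q(X, B) = 1/(-24 + 9) = 1/(-15) = -1/15)
h*Q(-17, -12) - 476 = (I*√82)*(-1/15) - 476 = -I*√82/15 - 476 = -476 - I*√82/15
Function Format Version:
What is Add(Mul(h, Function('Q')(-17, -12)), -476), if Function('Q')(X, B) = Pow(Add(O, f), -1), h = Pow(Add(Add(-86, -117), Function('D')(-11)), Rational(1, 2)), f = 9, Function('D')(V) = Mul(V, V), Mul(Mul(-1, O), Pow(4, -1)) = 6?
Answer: Add(-476, Mul(Rational(-1, 15), I, Pow(82, Rational(1, 2)))) ≈ Add(-476.00, Mul(-0.60369, I))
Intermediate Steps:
O = -24 (O = Mul(-4, 6) = -24)
Function('D')(V) = Pow(V, 2)
h = Mul(I, Pow(82, Rational(1, 2))) (h = Pow(Add(Add(-86, -117), Pow(-11, 2)), Rational(1, 2)) = Pow(Add(-203, 121), Rational(1, 2)) = Pow(-82, Rational(1, 2)) = Mul(I, Pow(82, Rational(1, 2))) ≈ Mul(9.0554, I))
Function('Q')(X, B) = Rational(-1, 15) (Function('Q')(X, B) = Pow(Add(-24, 9), -1) = Pow(-15, -1) = Rational(-1, 15))
Add(Mul(h, Function('Q')(-17, -12)), -476) = Add(Mul(Mul(I, Pow(82, Rational(1, 2))), Rational(-1, 15)), -476) = Add(Mul(Rational(-1, 15), I, Pow(82, Rational(1, 2))), -476) = Add(-476, Mul(Rational(-1, 15), I, Pow(82, Rational(1, 2))))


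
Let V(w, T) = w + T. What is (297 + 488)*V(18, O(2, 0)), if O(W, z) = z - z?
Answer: 14130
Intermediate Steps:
O(W, z) = 0
V(w, T) = T + w
(297 + 488)*V(18, O(2, 0)) = (297 + 488)*(0 + 18) = 785*18 = 14130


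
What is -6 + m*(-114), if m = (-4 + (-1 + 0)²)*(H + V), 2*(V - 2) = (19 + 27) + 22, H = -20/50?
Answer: 60846/5 ≈ 12169.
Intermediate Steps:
H = -⅖ (H = -20*1/50 = -⅖ ≈ -0.40000)
V = 36 (V = 2 + ((19 + 27) + 22)/2 = 2 + (46 + 22)/2 = 2 + (½)*68 = 2 + 34 = 36)
m = -534/5 (m = (-4 + (-1 + 0)²)*(-⅖ + 36) = (-4 + (-1)²)*(178/5) = (-4 + 1)*(178/5) = -3*178/5 = -534/5 ≈ -106.80)
-6 + m*(-114) = -6 - 534/5*(-114) = -6 + 60876/5 = 60846/5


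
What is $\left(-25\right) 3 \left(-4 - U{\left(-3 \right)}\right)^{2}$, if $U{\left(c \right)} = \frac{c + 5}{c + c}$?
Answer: $- \frac{3025}{3} \approx -1008.3$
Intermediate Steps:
$U{\left(c \right)} = \frac{5 + c}{2 c}$
$\left(-25\right) 3 \left(-4 - U{\left(-3 \right)}\right)^{2} = \left(-25\right) 3 \left(-4 + \left(0 - \frac{5 - 3}{2 \left(-3\right)}\right)\right)^{2} = - 75 \left(-4 + \left(0 - \frac{1}{2} \left(- \frac{1}{3}\right) 2\right)\right)^{2} = - 75 \left(-4 + \left(0 - - \frac{1}{3}\right)\right)^{2} = - 75 \left(-4 + \left(0 + \frac{1}{3}\right)\right)^{2} = - 75 \left(-4 + \frac{1}{3}\right)^{2} = - 75 \left(- \frac{11}{3}\right)^{2} = \left(-75\right) \frac{121}{9} = - \frac{3025}{3}$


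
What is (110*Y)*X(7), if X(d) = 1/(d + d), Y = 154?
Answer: 1210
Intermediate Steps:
X(d) = 1/(2*d)
(110*Y)*X(7) = (110*154)*((½)/7) = 16940*((½)*(⅐)) = 16940*(1/14) = 1210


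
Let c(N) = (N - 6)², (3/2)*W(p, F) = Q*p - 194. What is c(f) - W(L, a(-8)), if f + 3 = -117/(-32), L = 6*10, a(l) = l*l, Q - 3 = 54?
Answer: -6519125/3072 ≈ -2122.1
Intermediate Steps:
Q = 57 (Q = 3 + 54 = 57)
a(l) = l²
L = 60
W(p, F) = -388/3 + 38*p (W(p, F) = 2*(57*p - 194)/3 = 2*(-194 + 57*p)/3 = -388/3 + 38*p)
f = 21/32 (f = -3 - 117/(-32) = -3 - 117*(-1/32) = -3 + 117/32 = 21/32 ≈ 0.65625)
c(N) = (-6 + N)²
c(f) - W(L, a(-8)) = (-6 + 21/32)² - (-388/3 + 38*60) = (-171/32)² - (-388/3 + 2280) = 29241/1024 - 1*6452/3 = 29241/1024 - 6452/3 = -6519125/3072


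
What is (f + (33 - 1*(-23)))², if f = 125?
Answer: 32761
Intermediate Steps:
(f + (33 - 1*(-23)))² = (125 + (33 - 1*(-23)))² = (125 + (33 + 23))² = (125 + 56)² = 181² = 32761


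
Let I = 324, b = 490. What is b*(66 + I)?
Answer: 191100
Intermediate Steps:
b*(66 + I) = 490*(66 + 324) = 490*390 = 191100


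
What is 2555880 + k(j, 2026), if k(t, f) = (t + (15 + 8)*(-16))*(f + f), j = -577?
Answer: -1273260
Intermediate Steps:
k(t, f) = 2*f*(-368 + t) (k(t, f) = (t + 23*(-16))*(2*f) = (t - 368)*(2*f) = (-368 + t)*(2*f) = 2*f*(-368 + t))
2555880 + k(j, 2026) = 2555880 + 2*2026*(-368 - 577) = 2555880 + 2*2026*(-945) = 2555880 - 3829140 = -1273260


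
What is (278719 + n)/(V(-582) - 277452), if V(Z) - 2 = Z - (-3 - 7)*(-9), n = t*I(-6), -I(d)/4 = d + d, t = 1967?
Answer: -373135/278122 ≈ -1.3416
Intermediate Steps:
I(d) = -8*d (I(d) = -4*(d + d) = -8*d)
n = 94416 (n = 1967*(-8*(-6)) = 1967*48 = 94416)
V(Z) = -88 + Z (V(Z) = 2 + (Z - (-3 - 7)*(-9)) = 2 + (Z - (-10)*(-9)) = 2 + (Z - 1*90) = 2 + (Z - 90) = 2 + (-90 + Z) = -88 + Z)
(278719 + n)/(V(-582) - 277452) = (278719 + 94416)/((-88 - 582) - 277452) = 373135/(-670 - 277452) = 373135/(-278122) = 373135*(-1/278122) = -373135/278122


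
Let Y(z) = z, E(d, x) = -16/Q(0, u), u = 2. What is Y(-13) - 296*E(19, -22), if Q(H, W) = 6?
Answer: 2329/3 ≈ 776.33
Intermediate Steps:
E(d, x) = -8/3 (E(d, x) = -16/6 = -16*⅙ = -8/3)
Y(-13) - 296*E(19, -22) = -13 - 296*(-8/3) = -13 + 2368/3 = 2329/3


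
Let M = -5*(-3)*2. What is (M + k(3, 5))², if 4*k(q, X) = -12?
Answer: 729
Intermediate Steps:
k(q, X) = -3 (k(q, X) = (¼)*(-12) = -3)
M = 30 (M = 15*2 = 30)
(M + k(3, 5))² = (30 - 3)² = 27² = 729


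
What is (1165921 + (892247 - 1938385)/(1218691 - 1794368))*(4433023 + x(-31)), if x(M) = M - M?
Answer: 2975422649304457065/575677 ≈ 5.1686e+12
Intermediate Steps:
x(M) = 0
(1165921 + (892247 - 1938385)/(1218691 - 1794368))*(4433023 + x(-31)) = (1165921 + (892247 - 1938385)/(1218691 - 1794368))*(4433023 + 0) = (1165921 - 1046138/(-575677))*4433023 = (1165921 - 1046138*(-1/575677))*4433023 = (1165921 + 1046138/575677)*4433023 = (671194949655/575677)*4433023 = 2975422649304457065/575677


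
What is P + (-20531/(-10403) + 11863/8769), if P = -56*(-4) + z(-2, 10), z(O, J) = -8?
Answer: 20007811040/91223907 ≈ 219.33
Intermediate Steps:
P = 216 (P = -56*(-4) - 8 = 224 - 8 = 216)
P + (-20531/(-10403) + 11863/8769) = 216 + (-20531/(-10403) + 11863/8769) = 216 + (-20531*(-1/10403) + 11863*(1/8769)) = 216 + (20531/10403 + 11863/8769) = 216 + 303447128/91223907 = 20007811040/91223907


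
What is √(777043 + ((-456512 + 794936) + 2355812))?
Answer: √3471279 ≈ 1863.1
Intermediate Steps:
√(777043 + ((-456512 + 794936) + 2355812)) = √(777043 + (338424 + 2355812)) = √(777043 + 2694236) = √3471279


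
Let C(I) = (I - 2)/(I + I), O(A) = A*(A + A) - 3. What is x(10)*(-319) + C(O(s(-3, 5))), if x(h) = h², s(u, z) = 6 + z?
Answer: -15247963/478 ≈ -31900.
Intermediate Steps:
O(A) = -3 + 2*A² (O(A) = A*(2*A) - 3 = 2*A² - 3 = -3 + 2*A²)
C(I) = (-2 + I)/(2*I) (C(I) = (-2 + I)/((2*I)) = (-2 + I)*(1/(2*I)) = (-2 + I)/(2*I))
x(10)*(-319) + C(O(s(-3, 5))) = 10²*(-319) + (-2 + (-3 + 2*(6 + 5)²))/(2*(-3 + 2*(6 + 5)²)) = 100*(-319) + (-2 + (-3 + 2*11²))/(2*(-3 + 2*11²)) = -31900 + (-2 + (-3 + 2*121))/(2*(-3 + 2*121)) = -31900 + (-2 + (-3 + 242))/(2*(-3 + 242)) = -31900 + (½)*(-2 + 239)/239 = -31900 + (½)*(1/239)*237 = -31900 + 237/478 = -15247963/478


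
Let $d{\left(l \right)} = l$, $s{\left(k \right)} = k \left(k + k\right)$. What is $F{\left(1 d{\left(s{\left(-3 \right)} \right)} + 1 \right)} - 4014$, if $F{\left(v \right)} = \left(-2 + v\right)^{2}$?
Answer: $-3725$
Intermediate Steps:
$s{\left(k \right)} = 2 k^{2}$ ($s{\left(k \right)} = k 2 k = 2 k^{2}$)
$F{\left(1 d{\left(s{\left(-3 \right)} \right)} + 1 \right)} - 4014 = \left(-2 + \left(1 \cdot 2 \left(-3\right)^{2} + 1\right)\right)^{2} - 4014 = \left(-2 + \left(1 \cdot 2 \cdot 9 + 1\right)\right)^{2} - 4014 = \left(-2 + \left(1 \cdot 18 + 1\right)\right)^{2} - 4014 = \left(-2 + \left(18 + 1\right)\right)^{2} - 4014 = \left(-2 + 19\right)^{2} - 4014 = 17^{2} - 4014 = 289 - 4014 = -3725$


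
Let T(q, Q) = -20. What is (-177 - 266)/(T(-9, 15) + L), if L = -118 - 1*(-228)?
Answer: -443/90 ≈ -4.9222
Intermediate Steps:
L = 110 (L = -118 + 228 = 110)
(-177 - 266)/(T(-9, 15) + L) = (-177 - 266)/(-20 + 110) = -443/90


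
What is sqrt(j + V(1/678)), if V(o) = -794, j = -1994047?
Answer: 3*I*sqrt(221649) ≈ 1412.4*I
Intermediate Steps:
sqrt(j + V(1/678)) = sqrt(-1994047 - 794) = sqrt(-1994841) = 3*I*sqrt(221649)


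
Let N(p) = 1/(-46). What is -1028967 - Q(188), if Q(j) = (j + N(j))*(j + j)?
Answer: -25291877/23 ≈ -1.0996e+6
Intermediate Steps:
N(p) = -1/46
Q(j) = 2*j*(-1/46 + j) (Q(j) = (j - 1/46)*(j + j) = (-1/46 + j)*(2*j) = 2*j*(-1/46 + j))
-1028967 - Q(188) = -1028967 - 188*(-1 + 46*188)/23 = -1028967 - 188*(-1 + 8648)/23 = -1028967 - 188*8647/23 = -1028967 - 1*1625636/23 = -1028967 - 1625636/23 = -25291877/23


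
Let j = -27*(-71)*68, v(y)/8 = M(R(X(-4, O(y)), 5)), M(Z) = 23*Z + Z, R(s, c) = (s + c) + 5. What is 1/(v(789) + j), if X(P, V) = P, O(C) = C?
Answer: 1/131508 ≈ 7.6041e-6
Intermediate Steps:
R(s, c) = 5 + c + s (R(s, c) = (c + s) + 5 = 5 + c + s)
M(Z) = 24*Z
v(y) = 1152 (v(y) = 8*(24*(5 + 5 - 4)) = 8*(24*6) = 8*144 = 1152)
j = 130356 (j = 1917*68 = 130356)
1/(v(789) + j) = 1/(1152 + 130356) = 1/131508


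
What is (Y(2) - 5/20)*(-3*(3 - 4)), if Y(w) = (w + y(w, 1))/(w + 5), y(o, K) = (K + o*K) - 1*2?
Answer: 15/28 ≈ 0.53571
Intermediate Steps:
y(o, K) = -2 + K + K*o (y(o, K) = (K + K*o) - 2 = -2 + K + K*o)
Y(w) = (-1 + 2*w)/(5 + w) (Y(w) = (w + (-2 + 1 + 1*w))/(w + 5) = (w + (-2 + 1 + w))/(5 + w) = (w + (-1 + w))/(5 + w) = (-1 + 2*w)/(5 + w))
(Y(2) - 5/20)*(-3*(3 - 4)) = ((-1 + 2*2)/(5 + 2) - 5/20)*(-3*(3 - 4)) = ((-1 + 4)/7 - 5*1/20)*(-3*(-1)) = ((⅐)*3 - ¼)*3 = (3/7 - ¼)*3 = (5/28)*3 = 15/28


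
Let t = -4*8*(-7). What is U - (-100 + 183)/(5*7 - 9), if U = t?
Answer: 5741/26 ≈ 220.81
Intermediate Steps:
t = 224 (t = -32*(-7) = 224)
U = 224
U - (-100 + 183)/(5*7 - 9) = 224 - (-100 + 183)/(5*7 - 9) = 224 - 83/(35 - 9) = 224 - 83/26 = 5741/26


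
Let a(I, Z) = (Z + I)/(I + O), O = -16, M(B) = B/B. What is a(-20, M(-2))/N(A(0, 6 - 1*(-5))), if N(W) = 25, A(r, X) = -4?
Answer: 19/900 ≈ 0.021111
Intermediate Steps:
M(B) = 1
a(I, Z) = (I + Z)/(-16 + I) (a(I, Z) = (Z + I)/(I - 16) = (I + Z)/(-16 + I))
a(-20, M(-2))/N(A(0, 6 - 1*(-5))) = ((-20 + 1)/(-16 - 20))/25 = (-19/(-36))*(1/25) = -1/36*(-19)*(1/25) = (19/36)*(1/25) = 19/900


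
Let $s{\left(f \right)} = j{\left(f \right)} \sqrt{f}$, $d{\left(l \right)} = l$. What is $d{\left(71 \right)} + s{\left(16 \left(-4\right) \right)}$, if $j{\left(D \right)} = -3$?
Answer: $71 - 24 i \approx 71.0 - 24.0 i$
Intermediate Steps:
$s{\left(f \right)} = - 3 \sqrt{f}$
$d{\left(71 \right)} + s{\left(16 \left(-4\right) \right)} = 71 - 3 \sqrt{16 \left(-4\right)} = 71 - 3 \sqrt{-64} = 71 - 3 \cdot 8 i = 71 - 24 i$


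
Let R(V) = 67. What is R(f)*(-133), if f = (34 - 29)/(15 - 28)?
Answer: -8911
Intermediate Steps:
f = -5/13 (f = 5/(-13) = 5*(-1/13) = -5/13 ≈ -0.38462)
R(f)*(-133) = 67*(-133) = -8911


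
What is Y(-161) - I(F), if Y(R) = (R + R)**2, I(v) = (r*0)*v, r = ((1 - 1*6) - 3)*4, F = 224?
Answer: 103684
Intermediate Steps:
r = -32 (r = ((1 - 6) - 3)*4 = (-5 - 3)*4 = -8*4 = -32)
I(v) = 0 (I(v) = (-32*0)*v = 0*v = 0)
Y(R) = 4*R**2 (Y(R) = (2*R)**2 = 4*R**2)
Y(-161) - I(F) = 4*(-161)**2 - 1*0 = 4*25921 + 0 = 103684 + 0 = 103684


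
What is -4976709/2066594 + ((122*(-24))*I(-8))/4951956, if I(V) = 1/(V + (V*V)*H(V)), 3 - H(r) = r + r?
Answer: -155054658303617/64386919426561 ≈ -2.4082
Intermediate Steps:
H(r) = 3 - 2*r (H(r) = 3 - (r + r) = 3 - 2*r)
I(V) = 1/(V + V²*(3 - 2*V)) (I(V) = 1/(V + (V*V)*(3 - 2*V)) = 1/(V + V²*(3 - 2*V)))
-4976709/2066594 + ((122*(-24))*I(-8))/4951956 = -4976709/2066594 + ((122*(-24))*(-1/(-8*(-1 - 8*(-3 + 2*(-8))))))/4951956 = -4976709*1/2066594 - (-2928)*(-1)/(8*(-1 - 8*(-3 - 16)))*(1/4951956) = -4976709/2066594 - (-2928)*(-1)/(8*(-1 - 8*(-19)))*(1/4951956) = -4976709/2066594 - (-2928)*(-1)/(8*(-1 + 152))*(1/4951956) = -4976709/2066594 - (-2928)*(-1)/(8*151)*(1/4951956) = -4976709/2066594 - 2928*1/1208*(1/4951956) = -4976709/2066594 - 366/151*1/4951956 = -4976709/2066594 - 61/124624226 = -155054658303617/64386919426561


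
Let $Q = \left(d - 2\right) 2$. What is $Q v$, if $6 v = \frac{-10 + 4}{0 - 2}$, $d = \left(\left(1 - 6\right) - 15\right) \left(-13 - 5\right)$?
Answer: $358$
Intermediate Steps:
$d = 360$ ($d = \left(-5 - 15\right) \left(-18\right) = \left(-20\right) \left(-18\right) = 360$)
$v = \frac{1}{2}$ ($v = \frac{\left(-10 + 4\right) \frac{1}{0 - 2}}{6} = \frac{\left(-6\right) \frac{1}{-2}}{6} = \frac{\left(-6\right) \left(- \frac{1}{2}\right)}{6} = \frac{1}{6} \cdot 3 = \frac{1}{2} \approx 0.5$)
$Q = 716$ ($Q = \left(360 - 2\right) 2 = 358 \cdot 2 = 716$)
$Q v = 716 \cdot \frac{1}{2} = 358$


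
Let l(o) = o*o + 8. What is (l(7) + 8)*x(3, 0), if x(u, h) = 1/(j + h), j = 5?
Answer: 13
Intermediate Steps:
l(o) = 8 + o² (l(o) = o² + 8 = 8 + o²)
x(u, h) = 1/(5 + h)
(l(7) + 8)*x(3, 0) = ((8 + 7²) + 8)/(5 + 0) = ((8 + 49) + 8)/5 = (57 + 8)*(⅕) = 65*(⅕) = 13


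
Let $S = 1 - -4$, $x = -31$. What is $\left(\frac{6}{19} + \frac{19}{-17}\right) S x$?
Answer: $\frac{40145}{323} \approx 124.29$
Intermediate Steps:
$S = 5$ ($S = 1 + 4 = 5$)
$\left(\frac{6}{19} + \frac{19}{-17}\right) S x = \left(\frac{6}{19} + \frac{19}{-17}\right) 5 \left(-31\right) = \left(6 \cdot \frac{1}{19} + 19 \left(- \frac{1}{17}\right)\right) 5 \left(-31\right) = \left(\frac{6}{19} - \frac{19}{17}\right) 5 \left(-31\right) = \left(- \frac{259}{323}\right) 5 \left(-31\right) = \left(- \frac{1295}{323}\right) \left(-31\right) = \frac{40145}{323}$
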